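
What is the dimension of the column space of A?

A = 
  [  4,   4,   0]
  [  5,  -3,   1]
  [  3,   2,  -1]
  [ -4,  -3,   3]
dim(Col(A)) = 3

Row reduce:
R2 → R2 - (5/4)·R1
R3 → R3 - (3/4)·R1
R4 → R4 + (1)·R1
R3 → R3 - (1/8)·R2
R4 → R4 + (1/8)·R2
R4 → R4 + (25/9)·R3
REF = 
  [   4,    4,    0]
  [   0,   -8,    1]
  [   0,    0, -9/8]
  [   0,    0,    0]
Pivot columns: 1, 2, 3 → 3 pivots.
dim(Col(A)) = number of pivot columns = 3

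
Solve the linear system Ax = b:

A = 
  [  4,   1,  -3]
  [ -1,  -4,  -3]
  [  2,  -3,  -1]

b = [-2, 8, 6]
x = [0, -2, 0]

Row reduce the augmented matrix [A|b]:
R2 → R2 + (1/4)·R1
R3 → R3 - (1/2)·R1
R3 → R3 - (14/15)·R2
REF = 
  [    4,     1,    -3,    -2]
  [    0, -15/4, -15/4,  15/2]
  [    0,     0,     4,     0]

Back-substitution:
x₃ = 0 / 4 = 0
x₂ = (15/2 - (-15/4)(0)) / (-15/4) = -2
x₁ = (-2 - (1)(-2) - (-3)(0)) / 4 = 0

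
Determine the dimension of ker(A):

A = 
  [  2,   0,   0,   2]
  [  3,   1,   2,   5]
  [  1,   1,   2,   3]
nullity(A) = 2

Row reduce:
R2 → R2 - (3/2)·R1
R3 → R3 - (1/2)·R1
R3 → R3 - (1)·R2
REF = 
  [  2,   0,   0,   2]
  [  0,   1,   2,   2]
  [  0,   0,   0,   0]
Pivot columns: 1, 2 → 2 pivots.
rank(A) = 2, so nullity(A) = 4 - 2 = 2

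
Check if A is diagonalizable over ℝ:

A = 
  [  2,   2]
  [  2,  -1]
Yes

tr(A) = 1, det(A) = -6
Characteristic polynomial: λ² - tr(A)λ + det(A) = λ² - λ - 6
λ² - λ - 6 = (λ + 2)(λ - 3)
Eigenvalues: 3, -2
λ=-2: alg. mult. = 1, geom. mult. = 2 - rank(A - (-2)I) = 2 - 1 = 1
λ=3: alg. mult. = 1, geom. mult. = 2 - rank(A - (3)I) = 2 - 1 = 1
Sum of geometric multiplicities equals n, so A has n independent eigenvectors.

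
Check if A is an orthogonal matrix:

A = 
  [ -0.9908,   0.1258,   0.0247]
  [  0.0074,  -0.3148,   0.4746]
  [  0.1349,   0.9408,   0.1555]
No

AᵀA = 
  [  0.9999,  -0.0001,   0]
  [ -0.0001,   1,   0]
  [  0,   0,   0.2500]
≠ I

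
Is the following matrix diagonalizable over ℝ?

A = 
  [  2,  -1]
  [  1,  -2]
Yes

tr(A) = 0, det(A) = -3
Characteristic polynomial: λ² - tr(A)λ + det(A) = λ² - 3
λ² - 3 = 0  ⇒  λ = (0 ± √((0)² - 4·(-3)))/2 = (0 ± √(12))/2
  = √3,  -√3
Eigenvalues: √3, -√3  (≈ 1.732, -1.732)
The two irrational eigenvalues are distinct (simple), so each has alg. mult. = geom. mult. = 1.
Sum of geometric multiplicities equals n, so A has n independent eigenvectors.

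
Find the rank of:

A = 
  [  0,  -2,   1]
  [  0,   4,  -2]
rank(A) = 1

Row reduce:
R2 → R2 + (2)·R1
REF = 
  [  0,  -2,   1]
  [  0,   0,   0]
Pivot columns: 2 → 1 pivot.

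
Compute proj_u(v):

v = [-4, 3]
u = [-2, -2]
v·u = (-4)(-2) + (3)(-2) = 2
u·u = (-2)² + (-2)² = 8
proj_u(v) = (v·u / u·u) × u = (2/8) × u = (1/4) × u

proj_u(v) = [-1/2, -1/2]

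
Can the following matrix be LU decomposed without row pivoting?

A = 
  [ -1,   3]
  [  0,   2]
Yes.
A[1,1] = -1 ≠ 0, so Gaussian elimination proceeds without a row swap: multiplier ℓ₂₁ = (0)/(-1) = 0, and U[2,2] = 2 - (0)(3) = 2.
L = 
  [  1,   0]
  [  0,   1]
U = 
  [ -1,   3]
  [  0,   2]
Check row 2 of LU: [(0)(-1), (0)(3) + 2] = [0, 2] = row 2 of A ✓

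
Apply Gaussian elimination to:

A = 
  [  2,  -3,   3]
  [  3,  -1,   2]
Row operations:
R2 → R2 - (3/2)·R1

Resulting echelon form:
REF = 
  [   2,   -3,    3]
  [   0,  7/2, -5/2]

Rank = 2 (number of non-zero pivot rows).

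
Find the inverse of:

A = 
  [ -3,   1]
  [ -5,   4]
det(A) = (-3)(4) - (1)(-5) = -7
For a 2×2 matrix, A⁻¹ = (1/det(A)) · [[d, -b], [-c, a]]
    = (-1/7) · [[4, -1], [5, -3]]

A⁻¹ = 
  [-4/7,  1/7]
  [-5/7,  3/7]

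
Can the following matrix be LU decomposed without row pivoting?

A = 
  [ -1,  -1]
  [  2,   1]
Yes.
A[1,1] = -1 ≠ 0, so Gaussian elimination proceeds without a row swap: multiplier ℓ₂₁ = (2)/(-1) = -2, and U[2,2] = 1 - (-2)(-1) = -1.
L = 
  [  1,   0]
  [ -2,   1]
U = 
  [ -1,  -1]
  [  0,  -1]
Check row 2 of LU: [(-2)(-1), (-2)(-1) + (-1)] = [2, 1] = row 2 of A ✓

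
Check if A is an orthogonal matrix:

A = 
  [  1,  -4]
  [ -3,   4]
No

AᵀA = 
  [ 10, -16]
  [-16,  32]
≠ I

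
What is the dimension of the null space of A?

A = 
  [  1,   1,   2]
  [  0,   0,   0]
nullity(A) = 2

Row reduce:
(no row operations needed)
REF = 
  [  1,   1,   2]
  [  0,   0,   0]
Pivot columns: 1 → 1 pivot.
rank(A) = 1, so nullity(A) = 3 - 1 = 2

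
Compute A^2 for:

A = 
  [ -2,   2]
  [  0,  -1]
A² = A·A:
A²[1,1] = (-2)(-2) + (2)(0) = 4
A²[1,2] = (-2)(2) + (2)(-1) = -6
A²[2,1] = (0)(-2) + (-1)(0) = 0
A²[2,2] = (0)(2) + (-1)(-1) = 1
A² = 
  [  4,  -6]
  [  0,   1]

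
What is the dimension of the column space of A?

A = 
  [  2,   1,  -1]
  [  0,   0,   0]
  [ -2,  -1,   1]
dim(Col(A)) = 1

Row reduce:
R3 → R3 + (1)·R1
REF = 
  [  2,   1,  -1]
  [  0,   0,   0]
  [  0,   0,   0]
Pivot columns: 1 → 1 pivot.
dim(Col(A)) = number of pivot columns = 1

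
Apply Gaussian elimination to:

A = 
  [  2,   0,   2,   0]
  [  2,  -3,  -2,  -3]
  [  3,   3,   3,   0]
Row operations:
R2 → R2 - (1)·R1
R3 → R3 - (3/2)·R1
R3 → R3 + (1)·R2

Resulting echelon form:
REF = 
  [  2,   0,   2,   0]
  [  0,  -3,  -4,  -3]
  [  0,   0,  -4,  -3]

Rank = 3 (number of non-zero pivot rows).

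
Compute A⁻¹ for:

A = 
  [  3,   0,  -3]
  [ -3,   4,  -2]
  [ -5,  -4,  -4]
det(A) = (3)·((4)(-4) - (-2)(-4)) - (0)·((-3)(-4) - (-2)(-5)) + (-3)·((-3)(-4) - (4)(-5))
  = (3)(-24) - (0)(2) + (-3)(32)
  = -168
det(A) = -168 ≠ 0, so A is invertible.

Cofactors Cᵢⱼ = (-1)ⁱ⁺ʲ·Mᵢⱼ:
C = 
  [-24,  -2,  32]
  [ 12, -27,  12]
  [ 12,  15,  12]

adj(A) = Cᵀ:
adj(A) = 
  [-24,  12,  12]
  [ -2, -27,  15]
  [ 32,  12,  12]

A⁻¹ = (-1/168) · adj(A):
A⁻¹ = 
  [  1/7, -1/14, -1/14]
  [ 1/84,  9/56, -5/56]
  [-4/21, -1/14, -1/14]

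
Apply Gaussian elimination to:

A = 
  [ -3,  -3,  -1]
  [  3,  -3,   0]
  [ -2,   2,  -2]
Row operations:
R2 → R2 + (1)·R1
R3 → R3 - (2/3)·R1
R3 → R3 + (2/3)·R2

Resulting echelon form:
REF = 
  [ -3,  -3,  -1]
  [  0,  -6,  -1]
  [  0,   0,  -2]

Rank = 3 (number of non-zero pivot rows).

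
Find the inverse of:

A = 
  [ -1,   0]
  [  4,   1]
det(A) = (-1)(1) - (0)(4) = -1
For a 2×2 matrix, A⁻¹ = (1/det(A)) · [[d, -b], [-c, a]]
    = (-1) · [[1, 0], [-4, -1]]

A⁻¹ = 
  [ -1,   0]
  [  4,   1]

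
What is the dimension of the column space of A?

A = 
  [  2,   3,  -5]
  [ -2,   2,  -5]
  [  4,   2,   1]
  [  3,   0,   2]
Row reduce:
R2 → R2 + (1)·R1
R3 → R3 - (2)·R1
R4 → R4 - (3/2)·R1
R3 → R3 + (4/5)·R2
R4 → R4 + (9/10)·R2
R4 → R4 - (1/6)·R3
REF = 
  [  2,   3,  -5]
  [  0,   5, -10]
  [  0,   0,   3]
  [  0,   0,   0]
Pivot columns: 1, 2, 3 → 3 pivots.
dim(Col(A)) = number of pivot columns = 3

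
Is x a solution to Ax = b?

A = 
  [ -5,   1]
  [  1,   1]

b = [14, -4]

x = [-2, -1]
No

Ax = [9, -3] ≠ b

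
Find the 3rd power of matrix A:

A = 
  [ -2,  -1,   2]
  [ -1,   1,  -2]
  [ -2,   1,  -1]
A^3 = 
  [  3,  -2,   0]
  [ -6,  -7,  12]
  [ -2,  -8,  11]

A² = A·A:
A²[1,1] = (-2)(-2) + (-1)(-1) + (2)(-2) = 1
A²[1,2] = (-2)(-1) + (-1)(1) + (2)(1) = 3
A²[1,3] = (-2)(2) + (-1)(-2) + (2)(-1) = -4
A²[2,1] = (-1)(-2) + (1)(-1) + (-2)(-2) = 5
A²[2,2] = (-1)(-1) + (1)(1) + (-2)(1) = 0
A²[2,3] = (-1)(2) + (1)(-2) + (-2)(-1) = -2
A²[3,1] = (-2)(-2) + (1)(-1) + (-1)(-2) = 5
A²[3,2] = (-2)(-1) + (1)(1) + (-1)(1) = 2
A²[3,3] = (-2)(2) + (1)(-2) + (-1)(-1) = -5
A² = 
  [  1,   3,  -4]
  [  5,   0,  -2]
  [  5,   2,  -5]

A^3 = A^2·A:
A^3[1,1] = (1)(-2) + (3)(-1) + (-4)(-2) = 3
A^3[1,2] = (1)(-1) + (3)(1) + (-4)(1) = -2
A^3[1,3] = (1)(2) + (3)(-2) + (-4)(-1) = 0
A^3[2,1] = (5)(-2) + (0)(-1) + (-2)(-2) = -6
A^3[2,2] = (5)(-1) + (0)(1) + (-2)(1) = -7
A^3[2,3] = (5)(2) + (0)(-2) + (-2)(-1) = 12
A^3[3,1] = (5)(-2) + (2)(-1) + (-5)(-2) = -2
A^3[3,2] = (5)(-1) + (2)(1) + (-5)(1) = -8
A^3[3,3] = (5)(2) + (2)(-2) + (-5)(-1) = 11
A^3 = 
  [  3,  -2,   0]
  [ -6,  -7,  12]
  [ -2,  -8,  11]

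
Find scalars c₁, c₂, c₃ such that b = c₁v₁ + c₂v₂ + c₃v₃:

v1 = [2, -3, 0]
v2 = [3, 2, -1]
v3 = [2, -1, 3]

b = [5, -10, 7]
c1 = 2, c2 = -1, c3 = 2

b = 2·v1 + -1·v2 + 2·v3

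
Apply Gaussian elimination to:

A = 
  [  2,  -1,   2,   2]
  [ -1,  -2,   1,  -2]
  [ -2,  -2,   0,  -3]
Row operations:
R2 → R2 + (1/2)·R1
R3 → R3 + (1)·R1
R3 → R3 - (6/5)·R2

Resulting echelon form:
REF = 
  [   2,   -1,    2,    2]
  [   0, -5/2,    2,   -1]
  [   0,    0, -2/5,  1/5]

Rank = 3 (number of non-zero pivot rows).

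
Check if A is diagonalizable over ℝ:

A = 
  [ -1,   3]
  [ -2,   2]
No

tr(A) = 1, det(A) = 4
Characteristic polynomial: λ² - tr(A)λ + det(A) = λ² - λ + 4
λ² - λ + 4 = 0  ⇒  λ = (1 ± √((-1)² - 4·(4)))/2 = (1 ± √(-15))/2
  = (1 + i√15)/2,  (1 - i√15)/2
Eigenvalues: (1 + i√15)/2, (1 - i√15)/2  (≈ 0.5 + 1.936i, 0.5 - 1.936i)
Has complex eigenvalues (not diagonalizable over ℝ).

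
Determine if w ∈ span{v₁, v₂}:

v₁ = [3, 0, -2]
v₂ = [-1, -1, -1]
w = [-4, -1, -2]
No

Form the augmented matrix and row-reduce:
[v₁|v₂|w] = 
  [  3,  -1,  -4]
  [  0,  -1,  -1]
  [ -2,  -1,  -2]
R3 → R3 + (2/3)·R1
R3 → R3 - (5/3)·R2
REF = 
  [  3,  -1,  -4]
  [  0,  -1,  -1]
  [  0,   0,  -3]

Row 3 reads [0 0 | -3], i.e. 0 = -3, so the system is inconsistent and w ∉ span{v₁, v₂}.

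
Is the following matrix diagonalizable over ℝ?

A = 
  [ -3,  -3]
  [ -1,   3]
Yes

tr(A) = 0, det(A) = -12
Characteristic polynomial: λ² - tr(A)λ + det(A) = λ² - 12
λ² - 12 = 0  ⇒  λ = (0 ± √((0)² - 4·(-12)))/2 = (0 ± √(48))/2
  = 2√3,  -2√3
Eigenvalues: 2√3, -2√3  (≈ 3.464, -3.464)
The two irrational eigenvalues are distinct (simple), so each has alg. mult. = geom. mult. = 1.
Sum of geometric multiplicities equals n, so A has n independent eigenvectors.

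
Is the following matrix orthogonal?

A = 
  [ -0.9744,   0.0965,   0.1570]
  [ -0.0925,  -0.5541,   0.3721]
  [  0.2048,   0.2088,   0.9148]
No

AᵀA = 
  [  1,   0,   0]
  [  0,   0.3599,   0]
  [  0,   0,   1]
≠ I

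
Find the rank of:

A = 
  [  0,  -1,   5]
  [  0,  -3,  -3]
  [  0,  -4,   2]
rank(A) = 2

Row reduce:
R2 → R2 - (3)·R1
R3 → R3 - (4)·R1
R3 → R3 - (1)·R2
REF = 
  [  0,  -1,   5]
  [  0,   0, -18]
  [  0,   0,   0]
Pivot columns: 2, 3 → 2 pivots.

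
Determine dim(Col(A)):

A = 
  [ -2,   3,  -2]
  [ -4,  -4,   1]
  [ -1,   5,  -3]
dim(Col(A)) = 3

Row reduce:
R2 → R2 - (2)·R1
R3 → R3 - (1/2)·R1
R3 → R3 + (7/20)·R2
REF = 
  [  -2,    3,   -2]
  [   0,  -10,    5]
  [   0,    0, -1/4]
Pivot columns: 1, 2, 3 → 3 pivots.
dim(Col(A)) = number of pivot columns = 3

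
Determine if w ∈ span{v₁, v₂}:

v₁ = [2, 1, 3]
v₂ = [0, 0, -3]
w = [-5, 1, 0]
No

Form the augmented matrix and row-reduce:
[v₁|v₂|w] = 
  [  2,   0,  -5]
  [  1,   0,   1]
  [  3,  -3,   0]
R2 → R2 - (1/2)·R1
R3 → R3 - (3/2)·R1
Swap R2 ↔ R3
REF = 
  [   2,    0,   -5]
  [   0,   -3, 15/2]
  [   0,    0,  7/2]

Row 3 reads [0 0 | 7/2], i.e. 0 = 7/2, so the system is inconsistent and w ∉ span{v₁, v₂}.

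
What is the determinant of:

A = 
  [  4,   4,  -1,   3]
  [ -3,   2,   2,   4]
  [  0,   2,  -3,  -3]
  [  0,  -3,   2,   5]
-310

Cofactor expansion along row 1: det(A) = a₁₁M₁₁ - a₁₂M₁₂ + a₁₃M₁₃ - a₁₄M₁₄

M₁₁ = det[[2, 2, 4]; [2, -3, -3]; [-3, 2, 5]]
  = (2)·((-3)(5) - (-3)(2)) - (2)·((2)(5) - (-3)(-3)) + (4)·((2)(2) - (-3)(-3))
  = (2)(-9) - (2)(1) + (4)(-5)
  = -40
M₁₂ = det[[-3, 2, 4]; [0, -3, -3]; [0, 2, 5]]
  = (-3)·((-3)(5) - (-3)(2)) - (2)·((0)(5) - (-3)(0)) + (4)·((0)(2) - (-3)(0))
  = (-3)(-9) - (2)(0) + (4)(0)
  = 27
M₁₃ = det[[-3, 2, 4]; [0, 2, -3]; [0, -3, 5]]
  = (-3)·((2)(5) - (-3)(-3)) - (2)·((0)(5) - (-3)(0)) + (4)·((0)(-3) - (2)(0))
  = (-3)(1) - (2)(0) + (4)(0)
  = -3
M₁₄ = det[[-3, 2, 2]; [0, 2, -3]; [0, -3, 2]]
  = (-3)·((2)(2) - (-3)(-3)) - (2)·((0)(2) - (-3)(0)) + (2)·((0)(-3) - (2)(0))
  = (-3)(-5) - (2)(0) + (2)(0)
  = 15

det(A) = (4)(-40) - (4)(27) + (-1)(-3) - (3)(15) = -310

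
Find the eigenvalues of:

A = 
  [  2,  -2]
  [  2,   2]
λ = 2 + 2i, 2 - 2i  (≈ 2 + 2i, 2 - 2i)

tr(A) = 4, det(A) = 8
Characteristic polynomial: λ² - tr(A)λ + det(A) = λ² - 4λ + 8
λ² - 4λ + 8 = 0  ⇒  λ = (4 ± √((-4)² - 4·(8)))/2 = (4 ± √(-16))/2
  = 2 + 2i,  2 - 2i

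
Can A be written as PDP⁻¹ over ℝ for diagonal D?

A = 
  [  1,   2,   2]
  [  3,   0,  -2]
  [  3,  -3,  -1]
Yes

Characteristic polynomial: det(λI - A) = λ³ - 19λ + 30
Testing integer divisors of the constant term: p(2) = 0, so (λ - 2) is a factor:
p(λ) = (λ - 2)(λ² + 2λ - 15)
λ² + 2λ - 15 = (λ + 5)(λ - 3)
Eigenvalues: 2, 3, -5
λ=-5: alg. mult. = 1, geom. mult. = 3 - rank(A - (-5)I) = 3 - 2 = 1
λ=2: alg. mult. = 1, geom. mult. = 3 - rank(A - (2)I) = 3 - 2 = 1
λ=3: alg. mult. = 1, geom. mult. = 3 - rank(A - (3)I) = 3 - 2 = 1
Sum of geometric multiplicities equals n, so A has n independent eigenvectors.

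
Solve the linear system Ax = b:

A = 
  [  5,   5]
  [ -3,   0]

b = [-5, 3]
Row reduce the augmented matrix [A|b]:
R2 → R2 + (3/5)·R1
REF = 
  [  5,   5,  -5]
  [  0,   3,   0]

Back-substitution:
x₂ = 0 / 3 = 0
x₁ = (-5 - (5)(0)) / 5 = -1

x = [-1, 0]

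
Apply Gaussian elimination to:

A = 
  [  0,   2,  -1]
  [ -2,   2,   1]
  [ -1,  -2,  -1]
Row operations:
Swap R1 ↔ R2
R3 → R3 - (1/2)·R1
R3 → R3 + (3/2)·R2

Resulting echelon form:
REF = 
  [ -2,   2,   1]
  [  0,   2,  -1]
  [  0,   0,  -3]

Rank = 3 (number of non-zero pivot rows).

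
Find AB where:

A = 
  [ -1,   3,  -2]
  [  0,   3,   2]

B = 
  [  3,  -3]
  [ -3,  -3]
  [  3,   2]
A is 2×3 and B is 3×2, so AB is 2×2. Each entry is (row of A)·(column of B):
AB[1,1] = (-1)(3) + (3)(-3) + (-2)(3) = -18
AB[1,2] = (-1)(-3) + (3)(-3) + (-2)(2) = -10
AB[2,1] = (0)(3) + (3)(-3) + (2)(3) = -3
AB[2,2] = (0)(-3) + (3)(-3) + (2)(2) = -5

AB = 
  [-18, -10]
  [ -3,  -5]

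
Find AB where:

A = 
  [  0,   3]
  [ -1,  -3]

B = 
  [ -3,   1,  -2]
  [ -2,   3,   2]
A is 2×2 and B is 2×3, so AB is 2×3. Each entry is (row of A)·(column of B):
AB[1,1] = (0)(-3) + (3)(-2) = -6
AB[1,2] = (0)(1) + (3)(3) = 9
AB[1,3] = (0)(-2) + (3)(2) = 6
AB[2,1] = (-1)(-3) + (-3)(-2) = 9
AB[2,2] = (-1)(1) + (-3)(3) = -10
AB[2,3] = (-1)(-2) + (-3)(2) = -4

AB = 
  [ -6,   9,   6]
  [  9, -10,  -4]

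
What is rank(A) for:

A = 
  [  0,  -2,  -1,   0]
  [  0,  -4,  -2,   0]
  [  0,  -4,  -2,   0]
rank(A) = 1

Row reduce:
R2 → R2 - (2)·R1
R3 → R3 - (2)·R1
REF = 
  [  0,  -2,  -1,   0]
  [  0,   0,   0,   0]
  [  0,   0,   0,   0]
Pivot columns: 2 → 1 pivot.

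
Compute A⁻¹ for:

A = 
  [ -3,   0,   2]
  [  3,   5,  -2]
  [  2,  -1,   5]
det(A) = (-3)·((5)(5) - (-2)(-1)) - (0)·((3)(5) - (-2)(2)) + (2)·((3)(-1) - (5)(2))
  = (-3)(23) - (0)(19) + (2)(-13)
  = -95
det(A) = -95 ≠ 0, so A is invertible.

Cofactors Cᵢⱼ = (-1)ⁱ⁺ʲ·Mᵢⱼ:
C = 
  [ 23, -19, -13]
  [ -2, -19,  -3]
  [-10,   0, -15]

adj(A) = Cᵀ:
adj(A) = 
  [ 23,  -2, -10]
  [-19, -19,   0]
  [-13,  -3, -15]

A⁻¹ = (-1/95) · adj(A):
A⁻¹ = 
  [-23/95,   2/95,   2/19]
  [   1/5,    1/5,      0]
  [ 13/95,   3/95,   3/19]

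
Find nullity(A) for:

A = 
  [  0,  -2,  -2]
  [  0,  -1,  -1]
nullity(A) = 2

Row reduce:
R2 → R2 - (1/2)·R1
REF = 
  [  0,  -2,  -2]
  [  0,   0,   0]
Pivot columns: 2 → 1 pivot.
rank(A) = 1, so nullity(A) = 3 - 1 = 2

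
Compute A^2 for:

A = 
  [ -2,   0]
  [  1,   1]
A² = A·A:
A²[1,1] = (-2)(-2) + (0)(1) = 4
A²[1,2] = (-2)(0) + (0)(1) = 0
A²[2,1] = (1)(-2) + (1)(1) = -1
A²[2,2] = (1)(0) + (1)(1) = 1
A² = 
  [  4,   0]
  [ -1,   1]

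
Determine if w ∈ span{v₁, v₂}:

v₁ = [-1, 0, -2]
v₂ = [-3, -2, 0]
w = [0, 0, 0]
Yes

Form the augmented matrix and row-reduce:
[v₁|v₂|w] = 
  [ -1,  -3,   0]
  [  0,  -2,   0]
  [ -2,   0,   0]
R3 → R3 - (2)·R1
R3 → R3 + (3)·R2
REF = 
  [ -1,  -3,   0]
  [  0,  -2,   0]
  [  0,   0,   0]

No row of the form [0 0 | nonzero], so the system is consistent. Back-substitution gives c₁ = 0, c₂ = 0: w = (0)·v₁ + (0)·v₂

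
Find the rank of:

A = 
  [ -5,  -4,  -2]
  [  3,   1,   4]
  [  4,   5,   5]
Row reduce:
R2 → R2 + (3/5)·R1
R3 → R3 + (4/5)·R1
R3 → R3 + (9/7)·R2
REF = 
  [  -5,   -4,   -2]
  [   0, -7/5, 14/5]
  [   0,    0,    7]
Pivot columns: 1, 2, 3 → 3 pivots.

rank(A) = 3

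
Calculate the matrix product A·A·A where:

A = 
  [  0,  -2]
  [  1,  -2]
A² = A·A:
A²[1,1] = (0)(0) + (-2)(1) = -2
A²[1,2] = (0)(-2) + (-2)(-2) = 4
A²[2,1] = (1)(0) + (-2)(1) = -2
A²[2,2] = (1)(-2) + (-2)(-2) = 2
A² = 
  [ -2,   4]
  [ -2,   2]

A^3 = A^2·A:
A^3[1,1] = (-2)(0) + (4)(1) = 4
A^3[1,2] = (-2)(-2) + (4)(-2) = -4
A^3[2,1] = (-2)(0) + (2)(1) = 2
A^3[2,2] = (-2)(-2) + (2)(-2) = 0
A^3 = 
  [  4,  -4]
  [  2,   0]

Therefore
A^3 = 
  [  4,  -4]
  [  2,   0]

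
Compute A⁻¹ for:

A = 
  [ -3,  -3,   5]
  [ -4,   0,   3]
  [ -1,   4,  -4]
det(A) = (-3)·((0)(-4) - (3)(4)) - (-3)·((-4)(-4) - (3)(-1)) + (5)·((-4)(4) - (0)(-1))
  = (-3)(-12) - (-3)(19) + (5)(-16)
  = 13
det(A) = 13 ≠ 0, so A is invertible.

Cofactors Cᵢⱼ = (-1)ⁱ⁺ʲ·Mᵢⱼ:
C = 
  [-12, -19, -16]
  [  8,  17,  15]
  [ -9, -11, -12]

adj(A) = Cᵀ:
adj(A) = 
  [-12,   8,  -9]
  [-19,  17, -11]
  [-16,  15, -12]

A⁻¹ = (1/13) · adj(A):
A⁻¹ = 
  [-12/13,   8/13,  -9/13]
  [-19/13,  17/13, -11/13]
  [-16/13,  15/13, -12/13]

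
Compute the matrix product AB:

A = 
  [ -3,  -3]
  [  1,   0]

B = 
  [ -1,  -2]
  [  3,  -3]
A is 2×2 and B is 2×2, so AB is 2×2. Each entry is (row of A)·(column of B):
AB[1,1] = (-3)(-1) + (-3)(3) = -6
AB[1,2] = (-3)(-2) + (-3)(-3) = 15
AB[2,1] = (1)(-1) + (0)(3) = -1
AB[2,2] = (1)(-2) + (0)(-3) = -2

AB = 
  [ -6,  15]
  [ -1,  -2]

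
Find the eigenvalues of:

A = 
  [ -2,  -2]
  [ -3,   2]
λ = √10, -√10  (≈ 3.162, -3.162)

tr(A) = 0, det(A) = -10
Characteristic polynomial: λ² - tr(A)λ + det(A) = λ² - 10
λ² - 10 = 0  ⇒  λ = (0 ± √((0)² - 4·(-10)))/2 = (0 ± √(40))/2
  = √10,  -√10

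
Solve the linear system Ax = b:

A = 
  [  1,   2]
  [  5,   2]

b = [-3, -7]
Row reduce the augmented matrix [A|b]:
R2 → R2 - (5)·R1
REF = 
  [  1,   2,  -3]
  [  0,  -8,   8]

Back-substitution:
x₂ = 8 / (-8) = -1
x₁ = (-3 - (2)(-1)) / 1 = -1

x = [-1, -1]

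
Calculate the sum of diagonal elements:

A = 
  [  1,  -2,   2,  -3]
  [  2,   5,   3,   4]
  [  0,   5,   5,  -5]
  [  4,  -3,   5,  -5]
6

tr(A) = 1 + 5 + 5 + -5 = 6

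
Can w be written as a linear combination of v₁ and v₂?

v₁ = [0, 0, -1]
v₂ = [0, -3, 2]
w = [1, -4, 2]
No

Form the augmented matrix and row-reduce:
[v₁|v₂|w] = 
  [  0,   0,   1]
  [  0,  -3,  -4]
  [ -1,   2,   2]
Swap R1 ↔ R3
REF = 
  [ -1,   2,   2]
  [  0,  -3,  -4]
  [  0,   0,   1]

Row 3 reads [0 0 | 1], i.e. 0 = 1, so the system is inconsistent and w ∉ span{v₁, v₂}.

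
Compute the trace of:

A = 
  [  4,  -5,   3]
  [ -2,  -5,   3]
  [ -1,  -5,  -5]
-6

tr(A) = 4 + -5 + -5 = -6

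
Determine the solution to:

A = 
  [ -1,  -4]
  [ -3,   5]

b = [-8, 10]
x = [0, 2]

Row reduce the augmented matrix [A|b]:
R2 → R2 - (3)·R1
REF = 
  [ -1,  -4,  -8]
  [  0,  17,  34]

Back-substitution:
x₂ = 34 / 17 = 2
x₁ = (-8 - (-4)(2)) / (-1) = 0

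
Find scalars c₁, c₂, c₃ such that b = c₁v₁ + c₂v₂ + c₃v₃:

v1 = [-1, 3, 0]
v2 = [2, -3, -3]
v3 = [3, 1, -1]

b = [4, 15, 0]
c1 = 3, c2 = -1, c3 = 3

b = 3·v1 + -1·v2 + 3·v3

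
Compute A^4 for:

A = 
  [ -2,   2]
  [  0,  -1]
A² = A·A:
A²[1,1] = (-2)(-2) + (2)(0) = 4
A²[1,2] = (-2)(2) + (2)(-1) = -6
A²[2,1] = (0)(-2) + (-1)(0) = 0
A²[2,2] = (0)(2) + (-1)(-1) = 1
A² = 
  [  4,  -6]
  [  0,   1]

A^3 = A^2·A:
A^3[1,1] = (4)(-2) + (-6)(0) = -8
A^3[1,2] = (4)(2) + (-6)(-1) = 14
A^3[2,1] = (0)(-2) + (1)(0) = 0
A^3[2,2] = (0)(2) + (1)(-1) = -1
A^3 = 
  [ -8,  14]
  [  0,  -1]

A^4 = A^3·A:
A^4[1,1] = (-8)(-2) + (14)(0) = 16
A^4[1,2] = (-8)(2) + (14)(-1) = -30
A^4[2,1] = (0)(-2) + (-1)(0) = 0
A^4[2,2] = (0)(2) + (-1)(-1) = 1
A^4 = 
  [ 16, -30]
  [  0,   1]

Therefore
A^4 = 
  [ 16, -30]
  [  0,   1]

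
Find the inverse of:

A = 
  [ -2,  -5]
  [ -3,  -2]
det(A) = (-2)(-2) - (-5)(-3) = -11
For a 2×2 matrix, A⁻¹ = (1/det(A)) · [[d, -b], [-c, a]]
    = (-1/11) · [[-2, 5], [3, -2]]

A⁻¹ = 
  [ 2/11, -5/11]
  [-3/11,  2/11]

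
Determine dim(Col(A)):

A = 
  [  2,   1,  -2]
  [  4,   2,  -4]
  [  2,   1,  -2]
dim(Col(A)) = 1

Row reduce:
R2 → R2 - (2)·R1
R3 → R3 - (1)·R1
REF = 
  [  2,   1,  -2]
  [  0,   0,   0]
  [  0,   0,   0]
Pivot columns: 1 → 1 pivot.
dim(Col(A)) = number of pivot columns = 1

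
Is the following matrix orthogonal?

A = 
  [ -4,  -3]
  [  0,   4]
No

AᵀA = 
  [ 16,  12]
  [ 12,  25]
≠ I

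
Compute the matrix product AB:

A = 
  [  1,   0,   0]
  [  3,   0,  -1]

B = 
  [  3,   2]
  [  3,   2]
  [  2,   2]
A is 2×3 and B is 3×2, so AB is 2×2. Each entry is (row of A)·(column of B):
AB[1,1] = (1)(3) + (0)(3) + (0)(2) = 3
AB[1,2] = (1)(2) + (0)(2) + (0)(2) = 2
AB[2,1] = (3)(3) + (0)(3) + (-1)(2) = 7
AB[2,2] = (3)(2) + (0)(2) + (-1)(2) = 4

AB = 
  [  3,   2]
  [  7,   4]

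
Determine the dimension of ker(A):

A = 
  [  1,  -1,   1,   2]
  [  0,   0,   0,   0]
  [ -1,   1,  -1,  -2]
nullity(A) = 3

Row reduce:
R3 → R3 + (1)·R1
REF = 
  [  1,  -1,   1,   2]
  [  0,   0,   0,   0]
  [  0,   0,   0,   0]
Pivot columns: 1 → 1 pivot.
rank(A) = 1, so nullity(A) = 4 - 1 = 3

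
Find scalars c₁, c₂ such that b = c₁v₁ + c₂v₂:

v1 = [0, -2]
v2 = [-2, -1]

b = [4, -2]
c1 = 2, c2 = -2

b = 2·v1 + -2·v2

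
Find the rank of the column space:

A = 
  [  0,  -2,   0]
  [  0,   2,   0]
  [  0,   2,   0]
dim(Col(A)) = 1

Row reduce:
R2 → R2 + (1)·R1
R3 → R3 + (1)·R1
REF = 
  [  0,  -2,   0]
  [  0,   0,   0]
  [  0,   0,   0]
Pivot columns: 2 → 1 pivot.
dim(Col(A)) = number of pivot columns = 1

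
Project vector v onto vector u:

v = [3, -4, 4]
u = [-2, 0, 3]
v·u = (3)(-2) + (-4)(0) + (4)(3) = 6
u·u = (-2)² + (0)² + (3)² = 13
proj_u(v) = (v·u / u·u) × u = (6/13) × u

proj_u(v) = [-12/13, 0, 18/13]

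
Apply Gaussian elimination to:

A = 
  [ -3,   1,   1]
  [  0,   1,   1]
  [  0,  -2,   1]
Row operations:
R3 → R3 + (2)·R2

Resulting echelon form:
REF = 
  [ -3,   1,   1]
  [  0,   1,   1]
  [  0,   0,   3]

Rank = 3 (number of non-zero pivot rows).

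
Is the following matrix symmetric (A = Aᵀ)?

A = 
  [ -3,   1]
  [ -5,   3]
No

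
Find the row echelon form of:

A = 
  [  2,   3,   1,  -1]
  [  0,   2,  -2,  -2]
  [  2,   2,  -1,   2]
Row operations:
R3 → R3 - (1)·R1
R3 → R3 + (1/2)·R2

Resulting echelon form:
REF = 
  [  2,   3,   1,  -1]
  [  0,   2,  -2,  -2]
  [  0,   0,  -3,   2]

Rank = 3 (number of non-zero pivot rows).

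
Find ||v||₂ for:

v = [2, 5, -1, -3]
6.245

||v||₂ = √((2)² + (5)² + (-1)² + (-3)²) = √39 = 6.245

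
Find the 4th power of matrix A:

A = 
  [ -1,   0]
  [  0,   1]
A^4 = 
  [  1,   0]
  [  0,   1]

A² = A·A:
A²[1,1] = (-1)(-1) + (0)(0) = 1
A²[1,2] = (-1)(0) + (0)(1) = 0
A²[2,1] = (0)(-1) + (1)(0) = 0
A²[2,2] = (0)(0) + (1)(1) = 1
A² = 
  [  1,   0]
  [  0,   1]

A^3 = A^2·A:
A^3[1,1] = (1)(-1) + (0)(0) = -1
A^3[1,2] = (1)(0) + (0)(1) = 0
A^3[2,1] = (0)(-1) + (1)(0) = 0
A^3[2,2] = (0)(0) + (1)(1) = 1
A^3 = 
  [ -1,   0]
  [  0,   1]

A^4 = A^3·A:
A^4[1,1] = (-1)(-1) + (0)(0) = 1
A^4[1,2] = (-1)(0) + (0)(1) = 0
A^4[2,1] = (0)(-1) + (1)(0) = 0
A^4[2,2] = (0)(0) + (1)(1) = 1
A^4 = 
  [  1,   0]
  [  0,   1]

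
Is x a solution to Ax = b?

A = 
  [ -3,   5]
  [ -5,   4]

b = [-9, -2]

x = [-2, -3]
Yes

Ax = [-9, -2] = b ✓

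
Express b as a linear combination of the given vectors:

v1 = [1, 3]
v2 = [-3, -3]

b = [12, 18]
c1 = 3, c2 = -3

b = 3·v1 + -3·v2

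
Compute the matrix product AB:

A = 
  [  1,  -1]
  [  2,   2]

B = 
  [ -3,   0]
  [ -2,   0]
AB = 
  [ -1,   0]
  [-10,   0]

A is 2×2 and B is 2×2, so AB is 2×2. Each entry is (row of A)·(column of B):
AB[1,1] = (1)(-3) + (-1)(-2) = -1
AB[1,2] = (1)(0) + (-1)(0) = 0
AB[2,1] = (2)(-3) + (2)(-2) = -10
AB[2,2] = (2)(0) + (2)(0) = 0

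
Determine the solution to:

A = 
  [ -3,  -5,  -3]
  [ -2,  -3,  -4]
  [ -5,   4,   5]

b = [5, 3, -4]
Row reduce the augmented matrix [A|b]:
R2 → R2 - (2/3)·R1
R3 → R3 - (5/3)·R1
R3 → R3 - (37)·R2
REF = 
  [  -3,   -5,   -3,    5]
  [   0,  1/3,   -2, -1/3]
  [   0,    0,   84,    0]

Back-substitution:
x₃ = 0 / 84 = 0
x₂ = (-1/3 - (-2)(0)) / (1/3) = -1
x₁ = (5 - (-5)(-1) - (-3)(0)) / (-3) = 0

x = [0, -1, 0]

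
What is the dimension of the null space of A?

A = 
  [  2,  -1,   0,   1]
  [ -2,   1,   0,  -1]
nullity(A) = 3

Row reduce:
R2 → R2 + (1)·R1
REF = 
  [  2,  -1,   0,   1]
  [  0,   0,   0,   0]
Pivot columns: 1 → 1 pivot.
rank(A) = 1, so nullity(A) = 4 - 1 = 3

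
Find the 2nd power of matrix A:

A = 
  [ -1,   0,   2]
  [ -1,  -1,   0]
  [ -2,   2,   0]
A² = A·A:
A²[1,1] = (-1)(-1) + (0)(-1) + (2)(-2) = -3
A²[1,2] = (-1)(0) + (0)(-1) + (2)(2) = 4
A²[1,3] = (-1)(2) + (0)(0) + (2)(0) = -2
A²[2,1] = (-1)(-1) + (-1)(-1) + (0)(-2) = 2
A²[2,2] = (-1)(0) + (-1)(-1) + (0)(2) = 1
A²[2,3] = (-1)(2) + (-1)(0) + (0)(0) = -2
A²[3,1] = (-2)(-1) + (2)(-1) + (0)(-2) = 0
A²[3,2] = (-2)(0) + (2)(-1) + (0)(2) = -2
A²[3,3] = (-2)(2) + (2)(0) + (0)(0) = -4
A² = 
  [ -3,   4,  -2]
  [  2,   1,  -2]
  [  0,  -2,  -4]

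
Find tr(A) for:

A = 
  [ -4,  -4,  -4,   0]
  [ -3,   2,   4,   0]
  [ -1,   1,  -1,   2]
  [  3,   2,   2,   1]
-2

tr(A) = -4 + 2 + -1 + 1 = -2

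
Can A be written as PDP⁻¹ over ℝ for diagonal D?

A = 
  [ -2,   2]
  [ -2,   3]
Yes

tr(A) = 1, det(A) = -2
Characteristic polynomial: λ² - tr(A)λ + det(A) = λ² - λ - 2
λ² - λ - 2 = (λ + 1)(λ - 2)
Eigenvalues: 2, -1
λ=-1: alg. mult. = 1, geom. mult. = 2 - rank(A - (-1)I) = 2 - 1 = 1
λ=2: alg. mult. = 1, geom. mult. = 2 - rank(A - (2)I) = 2 - 1 = 1
Sum of geometric multiplicities equals n, so A has n independent eigenvectors.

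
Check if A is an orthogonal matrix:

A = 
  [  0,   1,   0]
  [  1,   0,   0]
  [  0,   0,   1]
Yes

AᵀA = 
  [  1,   0,   0]
  [  0,   1,   0]
  [  0,   0,   1]
= I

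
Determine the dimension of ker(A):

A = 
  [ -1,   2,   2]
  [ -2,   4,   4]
nullity(A) = 2

Row reduce:
R2 → R2 - (2)·R1
REF = 
  [ -1,   2,   2]
  [  0,   0,   0]
Pivot columns: 1 → 1 pivot.
rank(A) = 1, so nullity(A) = 3 - 1 = 2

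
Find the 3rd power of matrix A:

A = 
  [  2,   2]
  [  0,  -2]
A^3 = 
  [  8,   8]
  [  0,  -8]

A² = A·A:
A²[1,1] = (2)(2) + (2)(0) = 4
A²[1,2] = (2)(2) + (2)(-2) = 0
A²[2,1] = (0)(2) + (-2)(0) = 0
A²[2,2] = (0)(2) + (-2)(-2) = 4
A² = 
  [  4,   0]
  [  0,   4]

A^3 = A^2·A:
A^3[1,1] = (4)(2) + (0)(0) = 8
A^3[1,2] = (4)(2) + (0)(-2) = 8
A^3[2,1] = (0)(2) + (4)(0) = 0
A^3[2,2] = (0)(2) + (4)(-2) = -8
A^3 = 
  [  8,   8]
  [  0,  -8]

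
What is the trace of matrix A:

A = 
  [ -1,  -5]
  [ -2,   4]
3

tr(A) = -1 + 4 = 3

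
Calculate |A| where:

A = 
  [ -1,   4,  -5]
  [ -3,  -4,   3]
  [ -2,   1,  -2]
2

Cofactor expansion along row 1:
det(A) = (-1)·((-4)(-2) - (3)(1)) - (4)·((-3)(-2) - (3)(-2)) + (-5)·((-3)(1) - (-4)(-2))
  = (-1)(5) - (4)(12) + (-5)(-11)
  = 2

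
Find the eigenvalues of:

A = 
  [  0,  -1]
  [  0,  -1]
λ = 0, -1

tr(A) = -1, det(A) = 0
Characteristic polynomial: λ² - tr(A)λ + det(A) = λ² + λ
λ² + λ = λ(λ + 1)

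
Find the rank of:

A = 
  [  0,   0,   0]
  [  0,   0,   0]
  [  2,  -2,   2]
rank(A) = 1

Row reduce:
Swap R1 ↔ R3
REF = 
  [  2,  -2,   2]
  [  0,   0,   0]
  [  0,   0,   0]
Pivot columns: 1 → 1 pivot.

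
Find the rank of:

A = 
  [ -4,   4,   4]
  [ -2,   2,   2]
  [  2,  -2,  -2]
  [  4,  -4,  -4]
rank(A) = 1

Row reduce:
R2 → R2 - (1/2)·R1
R3 → R3 + (1/2)·R1
R4 → R4 + (1)·R1
REF = 
  [ -4,   4,   4]
  [  0,   0,   0]
  [  0,   0,   0]
  [  0,   0,   0]
Pivot columns: 1 → 1 pivot.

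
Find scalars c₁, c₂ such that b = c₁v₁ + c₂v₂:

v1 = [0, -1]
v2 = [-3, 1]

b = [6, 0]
c1 = -2, c2 = -2

b = -2·v1 + -2·v2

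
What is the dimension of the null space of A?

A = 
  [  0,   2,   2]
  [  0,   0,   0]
nullity(A) = 2

Row reduce:
(no row operations needed)
REF = 
  [  0,   2,   2]
  [  0,   0,   0]
Pivot columns: 2 → 1 pivot.
rank(A) = 1, so nullity(A) = 3 - 1 = 2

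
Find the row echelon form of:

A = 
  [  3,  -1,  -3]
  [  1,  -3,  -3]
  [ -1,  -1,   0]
Row operations:
R2 → R2 - (1/3)·R1
R3 → R3 + (1/3)·R1
R3 → R3 - (1/2)·R2

Resulting echelon form:
REF = 
  [   3,   -1,   -3]
  [   0, -8/3,   -2]
  [   0,    0,    0]

Rank = 2 (number of non-zero pivot rows).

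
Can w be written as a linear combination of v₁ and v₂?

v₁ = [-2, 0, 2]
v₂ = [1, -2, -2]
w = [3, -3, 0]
No

Form the augmented matrix and row-reduce:
[v₁|v₂|w] = 
  [ -2,   1,   3]
  [  0,  -2,  -3]
  [  2,  -2,   0]
R3 → R3 + (1)·R1
R3 → R3 - (1/2)·R2
REF = 
  [ -2,   1,   3]
  [  0,  -2,  -3]
  [  0,   0, 9/2]

Row 3 reads [0 0 | 9/2], i.e. 0 = 9/2, so the system is inconsistent and w ∉ span{v₁, v₂}.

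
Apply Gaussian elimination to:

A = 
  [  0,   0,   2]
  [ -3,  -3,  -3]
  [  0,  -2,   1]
Row operations:
Swap R1 ↔ R2
Swap R2 ↔ R3

Resulting echelon form:
REF = 
  [ -3,  -3,  -3]
  [  0,  -2,   1]
  [  0,   0,   2]

Rank = 3 (number of non-zero pivot rows).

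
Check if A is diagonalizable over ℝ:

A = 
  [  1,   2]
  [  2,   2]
Yes

tr(A) = 3, det(A) = -2
Characteristic polynomial: λ² - tr(A)λ + det(A) = λ² - 3λ - 2
λ² - 3λ - 2 = 0  ⇒  λ = (3 ± √((-3)² - 4·(-2)))/2 = (3 ± √(17))/2
  = (3 + √17)/2,  (3 - √17)/2
Eigenvalues: (3 + √17)/2, (3 - √17)/2  (≈ 3.562, -0.5616)
The two irrational eigenvalues are distinct (simple), so each has alg. mult. = geom. mult. = 1.
Sum of geometric multiplicities equals n, so A has n independent eigenvectors.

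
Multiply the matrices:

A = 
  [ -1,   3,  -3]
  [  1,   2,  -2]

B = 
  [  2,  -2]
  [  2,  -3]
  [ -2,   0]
AB = 
  [ 10,  -7]
  [ 10,  -8]

A is 2×3 and B is 3×2, so AB is 2×2. Each entry is (row of A)·(column of B):
AB[1,1] = (-1)(2) + (3)(2) + (-3)(-2) = 10
AB[1,2] = (-1)(-2) + (3)(-3) + (-3)(0) = -7
AB[2,1] = (1)(2) + (2)(2) + (-2)(-2) = 10
AB[2,2] = (1)(-2) + (2)(-3) + (-2)(0) = -8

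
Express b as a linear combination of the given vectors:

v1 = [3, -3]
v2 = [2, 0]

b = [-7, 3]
c1 = -1, c2 = -2

b = -1·v1 + -2·v2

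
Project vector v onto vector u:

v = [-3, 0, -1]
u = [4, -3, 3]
v·u = (-3)(4) + (0)(-3) + (-1)(3) = -15
u·u = (4)² + (-3)² + (3)² = 34
proj_u(v) = (v·u / u·u) × u = (-15/34) × u

proj_u(v) = [-30/17, 45/34, -45/34]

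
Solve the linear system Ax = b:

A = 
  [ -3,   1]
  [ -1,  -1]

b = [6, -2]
x = [-1, 3]

Row reduce the augmented matrix [A|b]:
R2 → R2 - (1/3)·R1
REF = 
  [  -3,    1,    6]
  [   0, -4/3,   -4]

Back-substitution:
x₂ = (-4) / (-4/3) = 3
x₁ = (6 - (1)(3)) / (-3) = -1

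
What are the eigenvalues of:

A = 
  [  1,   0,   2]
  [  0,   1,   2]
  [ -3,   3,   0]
λ = 0, 1, 1

Characteristic polynomial: det(λI - A) = λ³ - 2λ² + λ
The constant term is 0, so λ = 0 is a root: p(λ) = λ(λ² - 2λ + 1)
λ² - 2λ + 1 = (λ - 1)²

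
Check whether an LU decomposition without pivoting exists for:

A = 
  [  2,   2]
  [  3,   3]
Yes.
A[1,1] = 2 ≠ 0, so Gaussian elimination proceeds without a row swap: multiplier ℓ₂₁ = (3)/(2) = 3/2, and U[2,2] = 3 - (3/2)(2) = 0.
L = 
  [  1,   0]
  [3/2,   1]
U = 
  [  2,   2]
  [  0,   0]
Check row 2 of LU: [(3/2)(2), (3/2)(2) + 0] = [3, 3] = row 2 of A ✓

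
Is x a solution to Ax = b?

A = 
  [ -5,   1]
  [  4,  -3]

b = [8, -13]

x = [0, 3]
No

Ax = [3, -9] ≠ b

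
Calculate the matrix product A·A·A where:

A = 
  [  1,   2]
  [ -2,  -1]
A² = A·A:
A²[1,1] = (1)(1) + (2)(-2) = -3
A²[1,2] = (1)(2) + (2)(-1) = 0
A²[2,1] = (-2)(1) + (-1)(-2) = 0
A²[2,2] = (-2)(2) + (-1)(-1) = -3
A² = 
  [ -3,   0]
  [  0,  -3]

A^3 = A^2·A:
A^3[1,1] = (-3)(1) + (0)(-2) = -3
A^3[1,2] = (-3)(2) + (0)(-1) = -6
A^3[2,1] = (0)(1) + (-3)(-2) = 6
A^3[2,2] = (0)(2) + (-3)(-1) = 3
A^3 = 
  [ -3,  -6]
  [  6,   3]

Therefore
A^3 = 
  [ -3,  -6]
  [  6,   3]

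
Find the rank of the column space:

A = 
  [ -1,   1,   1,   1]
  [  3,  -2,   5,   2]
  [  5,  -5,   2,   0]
dim(Col(A)) = 3

Row reduce:
R2 → R2 + (3)·R1
R3 → R3 + (5)·R1
REF = 
  [ -1,   1,   1,   1]
  [  0,   1,   8,   5]
  [  0,   0,   7,   5]
Pivot columns: 1, 2, 3 → 3 pivots.
dim(Col(A)) = number of pivot columns = 3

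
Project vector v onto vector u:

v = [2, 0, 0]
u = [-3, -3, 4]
v·u = (2)(-3) + (0)(-3) + (0)(4) = -6
u·u = (-3)² + (-3)² + (4)² = 34
proj_u(v) = (v·u / u·u) × u = (-6/34) × u = (-3/17) × u

proj_u(v) = [9/17, 9/17, -12/17]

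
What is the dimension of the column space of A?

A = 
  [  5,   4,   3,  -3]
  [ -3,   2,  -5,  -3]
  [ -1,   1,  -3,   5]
Row reduce:
R2 → R2 + (3/5)·R1
R3 → R3 + (1/5)·R1
R3 → R3 - (9/22)·R2
REF = 
  [     5,      4,      3,     -3]
  [     0,   22/5,  -16/5,  -24/5]
  [     0,      0, -12/11,  70/11]
Pivot columns: 1, 2, 3 → 3 pivots.
dim(Col(A)) = number of pivot columns = 3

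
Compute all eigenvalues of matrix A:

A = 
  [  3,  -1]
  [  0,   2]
tr(A) = 5, det(A) = 6
Characteristic polynomial: λ² - tr(A)λ + det(A) = λ² - 5λ + 6
λ² - 5λ + 6 = (λ - 2)(λ - 3)

λ = 3, 2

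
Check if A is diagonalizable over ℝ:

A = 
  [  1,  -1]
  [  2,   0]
No

tr(A) = 1, det(A) = 2
Characteristic polynomial: λ² - tr(A)λ + det(A) = λ² - λ + 2
λ² - λ + 2 = 0  ⇒  λ = (1 ± √((-1)² - 4·(2)))/2 = (1 ± √(-7))/2
  = (1 + i√7)/2,  (1 - i√7)/2
Eigenvalues: (1 + i√7)/2, (1 - i√7)/2  (≈ 0.5 + 1.323i, 0.5 - 1.323i)
Has complex eigenvalues (not diagonalizable over ℝ).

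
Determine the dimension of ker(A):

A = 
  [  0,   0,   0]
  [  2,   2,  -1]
nullity(A) = 2

Row reduce:
Swap R1 ↔ R2
REF = 
  [  2,   2,  -1]
  [  0,   0,   0]
Pivot columns: 1 → 1 pivot.
rank(A) = 1, so nullity(A) = 3 - 1 = 2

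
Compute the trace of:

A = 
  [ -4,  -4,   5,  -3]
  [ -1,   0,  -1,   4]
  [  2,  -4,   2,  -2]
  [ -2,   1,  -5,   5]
3

tr(A) = -4 + 0 + 2 + 5 = 3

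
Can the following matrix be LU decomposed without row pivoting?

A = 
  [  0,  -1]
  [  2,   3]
No.
A[1,1] = 0 but A[2,1] = 2 ≠ 0. Any LU with L unit lower triangular has (LU)[1,1] = U[1,1] and (LU)[2,1] = L[2,1]·U[1,1]; matching A forces U[1,1] = 0, which then forces (LU)[2,1] = 0 ≠ 2. A row swap (pivoting) is required.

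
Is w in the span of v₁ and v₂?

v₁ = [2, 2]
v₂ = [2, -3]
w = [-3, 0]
Yes

Form the augmented matrix and row-reduce:
[v₁|v₂|w] = 
  [  2,   2,  -3]
  [  2,  -3,   0]
R2 → R2 - (1)·R1
REF = 
  [  2,   2,  -3]
  [  0,  -5,   3]

No row of the form [0 0 | nonzero], so the system is consistent. Back-substitution gives c₁ = -9/10, c₂ = -3/5: w = (-9/10)·v₁ + (-3/5)·v₂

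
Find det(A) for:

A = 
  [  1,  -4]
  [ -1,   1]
For a 2×2 matrix, det = ad - bc = (1)(1) - (-4)(-1) = -3

det(A) = -3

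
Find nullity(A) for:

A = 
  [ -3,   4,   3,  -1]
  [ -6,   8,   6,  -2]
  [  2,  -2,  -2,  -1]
nullity(A) = 2

Row reduce:
R2 → R2 - (2)·R1
R3 → R3 + (2/3)·R1
Swap R2 ↔ R3
REF = 
  [  -3,    4,    3,   -1]
  [   0,  2/3,    0, -5/3]
  [   0,    0,    0,    0]
Pivot columns: 1, 2 → 2 pivots.
rank(A) = 2, so nullity(A) = 4 - 2 = 2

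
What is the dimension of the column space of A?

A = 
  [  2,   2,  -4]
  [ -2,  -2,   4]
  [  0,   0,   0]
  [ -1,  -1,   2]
dim(Col(A)) = 1

Row reduce:
R2 → R2 + (1)·R1
R4 → R4 + (1/2)·R1
REF = 
  [  2,   2,  -4]
  [  0,   0,   0]
  [  0,   0,   0]
  [  0,   0,   0]
Pivot columns: 1 → 1 pivot.
dim(Col(A)) = number of pivot columns = 1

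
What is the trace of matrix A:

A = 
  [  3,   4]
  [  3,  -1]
2

tr(A) = 3 + -1 = 2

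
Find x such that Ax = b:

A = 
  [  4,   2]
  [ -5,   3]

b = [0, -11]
Row reduce the augmented matrix [A|b]:
R2 → R2 + (5/4)·R1
REF = 
  [   4,    2,    0]
  [   0, 11/2,  -11]

Back-substitution:
x₂ = (-11) / (11/2) = -2
x₁ = (0 - (2)(-2)) / 4 = 1

x = [1, -2]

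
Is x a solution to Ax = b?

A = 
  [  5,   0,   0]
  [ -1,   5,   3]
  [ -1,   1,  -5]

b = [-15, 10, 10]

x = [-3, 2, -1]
Yes

Ax = [-15, 10, 10] = b ✓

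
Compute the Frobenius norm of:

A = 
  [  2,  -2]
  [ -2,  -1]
||A||_F = 3.606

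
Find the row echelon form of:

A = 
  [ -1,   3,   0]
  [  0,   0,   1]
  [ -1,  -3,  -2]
Row operations:
R3 → R3 - (1)·R1
Swap R2 ↔ R3

Resulting echelon form:
REF = 
  [ -1,   3,   0]
  [  0,  -6,  -2]
  [  0,   0,   1]

Rank = 3 (number of non-zero pivot rows).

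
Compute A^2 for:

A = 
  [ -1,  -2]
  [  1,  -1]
A² = A·A:
A²[1,1] = (-1)(-1) + (-2)(1) = -1
A²[1,2] = (-1)(-2) + (-2)(-1) = 4
A²[2,1] = (1)(-1) + (-1)(1) = -2
A²[2,2] = (1)(-2) + (-1)(-1) = -1
A² = 
  [ -1,   4]
  [ -2,  -1]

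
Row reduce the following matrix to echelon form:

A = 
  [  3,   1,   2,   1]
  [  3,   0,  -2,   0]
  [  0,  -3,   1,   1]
Row operations:
R2 → R2 - (1)·R1
R3 → R3 - (3)·R2

Resulting echelon form:
REF = 
  [  3,   1,   2,   1]
  [  0,  -1,  -4,  -1]
  [  0,   0,  13,   4]

Rank = 3 (number of non-zero pivot rows).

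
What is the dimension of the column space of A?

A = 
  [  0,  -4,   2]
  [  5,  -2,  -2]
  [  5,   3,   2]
Row reduce:
Swap R1 ↔ R2
R3 → R3 - (1)·R1
R3 → R3 + (5/4)·R2
REF = 
  [   5,   -2,   -2]
  [   0,   -4,    2]
  [   0,    0, 13/2]
Pivot columns: 1, 2, 3 → 3 pivots.
dim(Col(A)) = number of pivot columns = 3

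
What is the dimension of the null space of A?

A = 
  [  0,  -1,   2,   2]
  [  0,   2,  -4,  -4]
nullity(A) = 3

Row reduce:
R2 → R2 + (2)·R1
REF = 
  [  0,  -1,   2,   2]
  [  0,   0,   0,   0]
Pivot columns: 2 → 1 pivot.
rank(A) = 1, so nullity(A) = 4 - 1 = 3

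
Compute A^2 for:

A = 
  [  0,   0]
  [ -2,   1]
A² = A·A:
A²[1,1] = (0)(0) + (0)(-2) = 0
A²[1,2] = (0)(0) + (0)(1) = 0
A²[2,1] = (-2)(0) + (1)(-2) = -2
A²[2,2] = (-2)(0) + (1)(1) = 1
A² = 
  [  0,   0]
  [ -2,   1]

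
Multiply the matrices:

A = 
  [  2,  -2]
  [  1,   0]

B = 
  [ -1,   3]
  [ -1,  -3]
AB = 
  [  0,  12]
  [ -1,   3]

A is 2×2 and B is 2×2, so AB is 2×2. Each entry is (row of A)·(column of B):
AB[1,1] = (2)(-1) + (-2)(-1) = 0
AB[1,2] = (2)(3) + (-2)(-3) = 12
AB[2,1] = (1)(-1) + (0)(-1) = -1
AB[2,2] = (1)(3) + (0)(-3) = 3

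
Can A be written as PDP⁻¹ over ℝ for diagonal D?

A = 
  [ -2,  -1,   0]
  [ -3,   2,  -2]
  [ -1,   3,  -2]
Yes

Characteristic polynomial: det(λI - A) = λ³ + 2λ² - λ
The constant term is 0, so λ = 0 is a root: p(λ) = λ(λ² + 2λ - 1)
λ² + 2λ - 1 = 0  ⇒  λ = (-2 ± √((2)² - 4·(-1)))/2 = (-2 ± √(8))/2
  = -1 + √2,  -1 - √2
Eigenvalues: 0, -1 + √2, -1 - √2  (≈ 0, 0.4142, -2.414)
The two irrational eigenvalues are distinct (simple), so each has alg. mult. = geom. mult. = 1.
λ=0: alg. mult. = 1, geom. mult. = 3 - rank(A - (0)I) = 3 - 2 = 1
Sum of geometric multiplicities equals n, so A has n independent eigenvectors.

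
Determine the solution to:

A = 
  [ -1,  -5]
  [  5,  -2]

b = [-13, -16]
x = [-2, 3]

Row reduce the augmented matrix [A|b]:
R2 → R2 + (5)·R1
REF = 
  [ -1,  -5, -13]
  [  0, -27, -81]

Back-substitution:
x₂ = (-81) / (-27) = 3
x₁ = (-13 - (-5)(3)) / (-1) = -2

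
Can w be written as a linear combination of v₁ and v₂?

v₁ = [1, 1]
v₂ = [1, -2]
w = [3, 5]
Yes

Form the augmented matrix and row-reduce:
[v₁|v₂|w] = 
  [  1,   1,   3]
  [  1,  -2,   5]
R2 → R2 - (1)·R1
REF = 
  [  1,   1,   3]
  [  0,  -3,   2]

No row of the form [0 0 | nonzero], so the system is consistent. Back-substitution gives c₁ = 11/3, c₂ = -2/3: w = (11/3)·v₁ + (-2/3)·v₂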